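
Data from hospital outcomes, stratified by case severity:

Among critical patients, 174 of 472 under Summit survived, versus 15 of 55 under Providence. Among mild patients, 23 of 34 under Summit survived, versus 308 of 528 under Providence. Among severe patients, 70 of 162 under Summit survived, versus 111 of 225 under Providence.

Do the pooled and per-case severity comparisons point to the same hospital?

Critical: Summit 174/472 = 36.9%, Providence 15/55 = 27.3% → Summit
Mild: Summit 23/34 = 67.6%, Providence 308/528 = 58.3% → Summit
Severe: Summit 70/162 = 43.2%, Providence 111/225 = 49.3% → Providence
Overall: Summit 267/668 = 40.0%, Providence 434/808 = 53.7% → Providence
Neither sweeps: Summit wins 2 of 3 groups, Providence wins 1. Providence wins overall but not every group — no Simpson reversal.

No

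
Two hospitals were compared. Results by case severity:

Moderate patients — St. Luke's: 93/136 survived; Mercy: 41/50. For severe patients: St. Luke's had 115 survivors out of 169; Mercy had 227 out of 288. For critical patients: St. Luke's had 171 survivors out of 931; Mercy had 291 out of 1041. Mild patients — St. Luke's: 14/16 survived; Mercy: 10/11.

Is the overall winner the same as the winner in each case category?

Moderate: St. Luke's 93/136 = 68.4%, Mercy 41/50 = 82.0% → Mercy
Severe: St. Luke's 115/169 = 68.0%, Mercy 227/288 = 78.8% → Mercy
Critical: St. Luke's 171/931 = 18.4%, Mercy 291/1041 = 28.0% → Mercy
Mild: St. Luke's 14/16 = 87.5%, Mercy 10/11 = 90.9% → Mercy
Overall: St. Luke's 393/1252 = 31.4%, Mercy 569/1390 = 40.9% → Mercy
Mercy wins overall and in every case group — no reversal.

Yes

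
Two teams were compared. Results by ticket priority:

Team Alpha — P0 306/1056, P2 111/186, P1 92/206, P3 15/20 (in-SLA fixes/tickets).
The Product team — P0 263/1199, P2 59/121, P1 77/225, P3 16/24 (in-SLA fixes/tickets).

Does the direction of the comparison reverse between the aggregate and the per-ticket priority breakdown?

P0: Team Alpha 306/1056 = 29.0%, the Product team 263/1199 = 21.9% → Team Alpha
P2: Team Alpha 111/186 = 59.7%, the Product team 59/121 = 48.8% → Team Alpha
P1: Team Alpha 92/206 = 44.7%, the Product team 77/225 = 34.2% → Team Alpha
P3: Team Alpha 15/20 = 75.0%, the Product team 16/24 = 66.7% → Team Alpha
Overall: Team Alpha 524/1468 = 35.7%, the Product team 415/1569 = 26.4% → Team Alpha
Team Alpha wins overall and in every ticket group — no reversal.

No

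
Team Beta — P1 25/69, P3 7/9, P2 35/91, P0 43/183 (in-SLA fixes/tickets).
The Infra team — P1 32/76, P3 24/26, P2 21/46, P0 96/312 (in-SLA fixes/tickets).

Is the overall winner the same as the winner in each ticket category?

P1: Team Beta 25/69 = 36.2%, the Infra team 32/76 = 42.1% → the Infra team
P3: Team Beta 7/9 = 77.8%, the Infra team 24/26 = 92.3% → the Infra team
P2: Team Beta 35/91 = 38.5%, the Infra team 21/46 = 45.7% → the Infra team
P0: Team Beta 43/183 = 23.5%, the Infra team 96/312 = 30.8% → the Infra team
Overall: Team Beta 110/352 = 31.2%, the Infra team 173/460 = 37.6% → the Infra team
The Infra team wins overall and in every ticket group — no reversal.

Yes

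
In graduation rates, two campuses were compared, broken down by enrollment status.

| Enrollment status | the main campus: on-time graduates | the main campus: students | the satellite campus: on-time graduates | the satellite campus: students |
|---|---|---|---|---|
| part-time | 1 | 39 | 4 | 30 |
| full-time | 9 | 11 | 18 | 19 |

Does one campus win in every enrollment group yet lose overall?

Part-time: the main campus 1/39 = 2.6%, the satellite campus 4/30 = 13.3% → the satellite campus
Full-time: the main campus 9/11 = 81.8%, the satellite campus 18/19 = 94.7% → the satellite campus
Overall: the main campus 10/50 = 20.0%, the satellite campus 22/49 = 44.9% → the satellite campus
The satellite campus wins overall and in every enrollment group — no reversal.

No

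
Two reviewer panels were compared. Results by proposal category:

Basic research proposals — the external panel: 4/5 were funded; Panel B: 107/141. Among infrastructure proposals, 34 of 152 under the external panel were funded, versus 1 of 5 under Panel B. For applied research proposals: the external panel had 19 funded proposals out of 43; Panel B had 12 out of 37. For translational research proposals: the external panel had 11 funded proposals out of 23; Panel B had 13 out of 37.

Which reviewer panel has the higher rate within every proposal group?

Basic research: the external panel 4/5 = 80.0%, Panel B 107/141 = 75.9% → the external panel
Infrastructure: the external panel 34/152 = 22.4%, Panel B 1/5 = 20.0% → the external panel
Applied research: the external panel 19/43 = 44.2%, Panel B 12/37 = 32.4% → the external panel
Translational research: the external panel 11/23 = 47.8%, Panel B 13/37 = 35.1% → the external panel
The external panel has the higher rate in all 4 groups.

the external panel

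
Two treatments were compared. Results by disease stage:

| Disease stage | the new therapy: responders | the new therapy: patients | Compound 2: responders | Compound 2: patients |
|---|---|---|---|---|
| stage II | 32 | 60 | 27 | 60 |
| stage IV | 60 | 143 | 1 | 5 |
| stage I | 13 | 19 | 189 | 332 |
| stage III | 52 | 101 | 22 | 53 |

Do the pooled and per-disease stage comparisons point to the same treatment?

No

Stage II: the new therapy 32/60 = 53.3%, Compound 2 27/60 = 45.0% → the new therapy
Stage IV: the new therapy 60/143 = 42.0%, Compound 2 1/5 = 20.0% → the new therapy
Stage I: the new therapy 13/19 = 68.4%, Compound 2 189/332 = 56.9% → the new therapy
Stage III: the new therapy 52/101 = 51.5%, Compound 2 22/53 = 41.5% → the new therapy
Overall: the new therapy 157/323 = 48.6%, Compound 2 239/450 = 53.1% → Compound 2
The new therapy wins each disease group but Compound 2 wins overall — the comparison reverses. The new therapy's patients skew toward stage IV, which has a lower base rate.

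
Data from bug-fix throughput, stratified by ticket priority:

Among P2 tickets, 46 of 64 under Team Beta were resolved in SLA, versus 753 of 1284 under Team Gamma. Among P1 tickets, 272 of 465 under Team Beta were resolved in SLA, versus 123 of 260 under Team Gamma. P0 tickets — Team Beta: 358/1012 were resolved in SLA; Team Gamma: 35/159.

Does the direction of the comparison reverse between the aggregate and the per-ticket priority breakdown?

P2: Team Beta 46/64 = 71.9%, Team Gamma 753/1284 = 58.6% → Team Beta
P1: Team Beta 272/465 = 58.5%, Team Gamma 123/260 = 47.3% → Team Beta
P0: Team Beta 358/1012 = 35.4%, Team Gamma 35/159 = 22.0% → Team Beta
Overall: Team Beta 676/1541 = 43.9%, Team Gamma 911/1703 = 53.5% → Team Gamma
Team Beta wins each ticket group but Team Gamma wins overall — the comparison reverses. Team Beta's tickets skew toward P0, which has a lower base rate.

Yes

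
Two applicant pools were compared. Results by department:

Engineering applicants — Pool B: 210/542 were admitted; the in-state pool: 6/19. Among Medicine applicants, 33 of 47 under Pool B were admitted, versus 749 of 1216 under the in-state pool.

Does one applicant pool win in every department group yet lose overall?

Engineering: Pool B 210/542 = 38.7%, the in-state pool 6/19 = 31.6% → Pool B
Medicine: Pool B 33/47 = 70.2%, the in-state pool 749/1216 = 61.6% → Pool B
Overall: Pool B 243/589 = 41.3%, the in-state pool 755/1235 = 61.1% → the in-state pool
Pool B wins each department group but the in-state pool wins overall — the comparison reverses. Pool B's applicants skew toward Engineering, which has a lower base rate.

Yes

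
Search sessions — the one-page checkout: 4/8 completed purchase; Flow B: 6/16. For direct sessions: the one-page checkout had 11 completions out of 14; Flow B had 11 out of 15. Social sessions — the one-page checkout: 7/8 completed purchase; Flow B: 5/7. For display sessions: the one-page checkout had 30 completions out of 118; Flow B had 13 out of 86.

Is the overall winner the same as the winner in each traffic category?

Search: the one-page checkout 4/8 = 50.0%, Flow B 6/16 = 37.5% → the one-page checkout
Direct: the one-page checkout 11/14 = 78.6%, Flow B 11/15 = 73.3% → the one-page checkout
Social: the one-page checkout 7/8 = 87.5%, Flow B 5/7 = 71.4% → the one-page checkout
Display: the one-page checkout 30/118 = 25.4%, Flow B 13/86 = 15.1% → the one-page checkout
Overall: the one-page checkout 52/148 = 35.1%, Flow B 35/124 = 28.2% → the one-page checkout
The one-page checkout wins overall and in every traffic group — no reversal.

Yes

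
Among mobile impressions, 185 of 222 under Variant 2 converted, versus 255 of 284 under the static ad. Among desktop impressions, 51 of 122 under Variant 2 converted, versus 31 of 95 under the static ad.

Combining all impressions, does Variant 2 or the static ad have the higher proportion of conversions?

the static ad

Mobile: Variant 2 185/222 = 83.3%, the static ad 255/284 = 89.8% → the static ad
Desktop: Variant 2 51/122 = 41.8%, the static ad 31/95 = 32.6% → Variant 2
Overall: Variant 2 236/344 = 68.6%, the static ad 286/379 = 75.5% → the static ad
(Neither sweeps every device group, but the static ad has the higher pooled rate.)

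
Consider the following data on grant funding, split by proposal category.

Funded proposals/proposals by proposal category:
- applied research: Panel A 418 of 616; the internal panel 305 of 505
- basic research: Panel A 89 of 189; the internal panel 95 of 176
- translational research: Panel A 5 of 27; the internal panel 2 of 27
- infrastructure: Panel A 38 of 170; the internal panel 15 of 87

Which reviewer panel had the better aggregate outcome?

Panel A

Applied research: Panel A 418/616 = 67.9%, the internal panel 305/505 = 60.4% → Panel A
Basic research: Panel A 89/189 = 47.1%, the internal panel 95/176 = 54.0% → the internal panel
Translational research: Panel A 5/27 = 18.5%, the internal panel 2/27 = 7.4% → Panel A
Infrastructure: Panel A 38/170 = 22.4%, the internal panel 15/87 = 17.2% → Panel A
Overall: Panel A 550/1002 = 54.9%, the internal panel 417/795 = 52.5% → Panel A
(Neither sweeps every proposal group, but Panel A has the higher pooled rate.)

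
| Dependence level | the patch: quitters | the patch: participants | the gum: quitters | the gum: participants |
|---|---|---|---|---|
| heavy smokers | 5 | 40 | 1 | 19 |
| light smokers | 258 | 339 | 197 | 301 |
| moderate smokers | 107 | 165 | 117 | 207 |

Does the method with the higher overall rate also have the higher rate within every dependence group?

Heavy smokers: the patch 5/40 = 12.5%, the gum 1/19 = 5.3% → the patch
Light smokers: the patch 258/339 = 76.1%, the gum 197/301 = 65.4% → the patch
Moderate smokers: the patch 107/165 = 64.8%, the gum 117/207 = 56.5% → the patch
Overall: the patch 370/544 = 68.0%, the gum 315/527 = 59.8% → the patch
The patch wins overall and in every dependence group — no reversal.

Yes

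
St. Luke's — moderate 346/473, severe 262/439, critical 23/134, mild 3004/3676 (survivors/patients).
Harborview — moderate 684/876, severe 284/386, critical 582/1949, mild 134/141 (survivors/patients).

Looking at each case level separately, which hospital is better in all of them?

Harborview

Moderate: St. Luke's 346/473 = 73.2%, Harborview 684/876 = 78.1% → Harborview
Severe: St. Luke's 262/439 = 59.7%, Harborview 284/386 = 73.6% → Harborview
Critical: St. Luke's 23/134 = 17.2%, Harborview 582/1949 = 29.9% → Harborview
Mild: St. Luke's 3004/3676 = 81.7%, Harborview 134/141 = 95.0% → Harborview
Harborview has the higher rate in all 4 groups.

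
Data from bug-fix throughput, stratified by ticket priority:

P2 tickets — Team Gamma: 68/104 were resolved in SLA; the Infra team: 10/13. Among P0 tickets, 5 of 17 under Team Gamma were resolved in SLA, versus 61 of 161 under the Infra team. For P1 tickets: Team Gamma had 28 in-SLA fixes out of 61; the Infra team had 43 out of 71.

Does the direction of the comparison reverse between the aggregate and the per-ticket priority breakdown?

Yes

P2: Team Gamma 68/104 = 65.4%, the Infra team 10/13 = 76.9% → the Infra team
P0: Team Gamma 5/17 = 29.4%, the Infra team 61/161 = 37.9% → the Infra team
P1: Team Gamma 28/61 = 45.9%, the Infra team 43/71 = 60.6% → the Infra team
Overall: Team Gamma 101/182 = 55.5%, the Infra team 114/245 = 46.5% → Team Gamma
The Infra team wins each ticket group but Team Gamma wins overall — the comparison reverses. The Infra team's tickets skew toward P0, which has a lower base rate.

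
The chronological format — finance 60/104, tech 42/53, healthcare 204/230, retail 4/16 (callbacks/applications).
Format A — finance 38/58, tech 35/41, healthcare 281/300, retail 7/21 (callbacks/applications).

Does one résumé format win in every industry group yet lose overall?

No

Finance: the chronological format 60/104 = 57.7%, Format A 38/58 = 65.5% → Format A
Tech: the chronological format 42/53 = 79.2%, Format A 35/41 = 85.4% → Format A
Healthcare: the chronological format 204/230 = 88.7%, Format A 281/300 = 93.7% → Format A
Retail: the chronological format 4/16 = 25.0%, Format A 7/21 = 33.3% → Format A
Overall: the chronological format 310/403 = 76.9%, Format A 361/420 = 86.0% → Format A
Format A wins overall and in every industry group — no reversal.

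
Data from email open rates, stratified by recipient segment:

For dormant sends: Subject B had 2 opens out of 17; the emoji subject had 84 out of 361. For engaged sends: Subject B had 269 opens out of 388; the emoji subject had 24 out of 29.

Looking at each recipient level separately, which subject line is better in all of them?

Dormant: Subject B 2/17 = 11.8%, the emoji subject 84/361 = 23.3% → the emoji subject
Engaged: Subject B 269/388 = 69.3%, the emoji subject 24/29 = 82.8% → the emoji subject
The emoji subject has the higher rate in both groups.

the emoji subject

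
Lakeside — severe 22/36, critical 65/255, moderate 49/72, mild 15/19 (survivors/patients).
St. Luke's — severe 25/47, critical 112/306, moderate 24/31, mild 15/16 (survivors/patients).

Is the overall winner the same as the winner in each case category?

Severe: Lakeside 22/36 = 61.1%, St. Luke's 25/47 = 53.2% → Lakeside
Critical: Lakeside 65/255 = 25.5%, St. Luke's 112/306 = 36.6% → St. Luke's
Moderate: Lakeside 49/72 = 68.1%, St. Luke's 24/31 = 77.4% → St. Luke's
Mild: Lakeside 15/19 = 78.9%, St. Luke's 15/16 = 93.8% → St. Luke's
Overall: Lakeside 151/382 = 39.5%, St. Luke's 176/400 = 44.0% → St. Luke's
Neither sweeps: Lakeside wins 1 of 4 groups, St. Luke's wins 3. St. Luke's wins overall but not every group — no Simpson reversal.

No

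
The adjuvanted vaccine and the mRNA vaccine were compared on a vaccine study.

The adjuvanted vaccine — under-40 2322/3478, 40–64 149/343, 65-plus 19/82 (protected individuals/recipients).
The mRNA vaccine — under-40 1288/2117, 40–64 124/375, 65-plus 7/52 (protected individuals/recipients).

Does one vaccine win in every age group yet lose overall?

No

Under-40: the adjuvanted vaccine 2322/3478 = 66.8%, the mRNA vaccine 1288/2117 = 60.8% → the adjuvanted vaccine
40–64: the adjuvanted vaccine 149/343 = 43.4%, the mRNA vaccine 124/375 = 33.1% → the adjuvanted vaccine
65-plus: the adjuvanted vaccine 19/82 = 23.2%, the mRNA vaccine 7/52 = 13.5% → the adjuvanted vaccine
Overall: the adjuvanted vaccine 2490/3903 = 63.8%, the mRNA vaccine 1419/2544 = 55.8% → the adjuvanted vaccine
The adjuvanted vaccine wins overall and in every age group — no reversal.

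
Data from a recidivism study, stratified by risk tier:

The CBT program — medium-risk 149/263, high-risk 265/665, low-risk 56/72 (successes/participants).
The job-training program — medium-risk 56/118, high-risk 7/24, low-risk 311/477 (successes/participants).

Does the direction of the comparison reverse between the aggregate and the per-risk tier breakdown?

Medium-risk: the CBT program 149/263 = 56.7%, the job-training program 56/118 = 47.5% → the CBT program
High-risk: the CBT program 265/665 = 39.8%, the job-training program 7/24 = 29.2% → the CBT program
Low-risk: the CBT program 56/72 = 77.8%, the job-training program 311/477 = 65.2% → the CBT program
Overall: the CBT program 470/1000 = 47.0%, the job-training program 374/619 = 60.4% → the job-training program
The CBT program wins each risk group but the job-training program wins overall — the comparison reverses. The CBT program's participants skew toward high-risk, which has a lower base rate.

Yes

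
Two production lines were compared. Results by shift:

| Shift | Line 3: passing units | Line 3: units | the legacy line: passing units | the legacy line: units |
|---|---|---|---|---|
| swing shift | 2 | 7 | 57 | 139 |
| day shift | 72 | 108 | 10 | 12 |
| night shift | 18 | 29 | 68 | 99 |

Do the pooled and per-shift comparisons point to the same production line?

No

Swing shift: Line 3 2/7 = 28.6%, the legacy line 57/139 = 41.0% → the legacy line
Day shift: Line 3 72/108 = 66.7%, the legacy line 10/12 = 83.3% → the legacy line
Night shift: Line 3 18/29 = 62.1%, the legacy line 68/99 = 68.7% → the legacy line
Overall: Line 3 92/144 = 63.9%, the legacy line 135/250 = 54.0% → Line 3
The legacy line wins each shift group but Line 3 wins overall — the comparison reverses. The legacy line's units skew toward swing shift, which has a lower base rate.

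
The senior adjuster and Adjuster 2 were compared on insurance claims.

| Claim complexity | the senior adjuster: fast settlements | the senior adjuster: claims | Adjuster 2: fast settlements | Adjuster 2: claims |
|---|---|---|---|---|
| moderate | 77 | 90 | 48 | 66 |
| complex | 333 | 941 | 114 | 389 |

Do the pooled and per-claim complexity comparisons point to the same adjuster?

Yes

Moderate: the senior adjuster 77/90 = 85.6%, Adjuster 2 48/66 = 72.7% → the senior adjuster
Complex: the senior adjuster 333/941 = 35.4%, Adjuster 2 114/389 = 29.3% → the senior adjuster
Overall: the senior adjuster 410/1031 = 39.8%, Adjuster 2 162/455 = 35.6% → the senior adjuster
The senior adjuster wins overall and in every claim group — no reversal.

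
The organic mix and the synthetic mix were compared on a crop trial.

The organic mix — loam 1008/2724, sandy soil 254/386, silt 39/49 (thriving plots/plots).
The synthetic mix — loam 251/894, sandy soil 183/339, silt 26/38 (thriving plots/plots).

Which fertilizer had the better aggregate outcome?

Loam: the organic mix 1008/2724 = 37.0%, the synthetic mix 251/894 = 28.1% → the organic mix
Sandy soil: the organic mix 254/386 = 65.8%, the synthetic mix 183/339 = 54.0% → the organic mix
Silt: the organic mix 39/49 = 79.6%, the synthetic mix 26/38 = 68.4% → the organic mix
Overall: the organic mix 1301/3159 = 41.2%, the synthetic mix 460/1271 = 36.2% → the organic mix

the organic mix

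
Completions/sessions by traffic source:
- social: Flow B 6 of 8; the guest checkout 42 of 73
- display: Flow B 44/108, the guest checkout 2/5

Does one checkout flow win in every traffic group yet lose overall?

Social: Flow B 6/8 = 75.0%, the guest checkout 42/73 = 57.5% → Flow B
Display: Flow B 44/108 = 40.7%, the guest checkout 2/5 = 40.0% → Flow B
Overall: Flow B 50/116 = 43.1%, the guest checkout 44/78 = 56.4% → the guest checkout
Flow B wins each traffic group but the guest checkout wins overall — the comparison reverses. Flow B's sessions skew toward display, which has a lower base rate.

Yes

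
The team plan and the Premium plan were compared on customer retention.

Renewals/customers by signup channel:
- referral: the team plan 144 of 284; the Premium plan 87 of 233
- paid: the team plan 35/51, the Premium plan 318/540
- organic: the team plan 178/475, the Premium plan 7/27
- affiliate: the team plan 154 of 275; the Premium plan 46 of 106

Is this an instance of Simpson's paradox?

Referral: the team plan 144/284 = 50.7%, the Premium plan 87/233 = 37.3% → the team plan
Paid: the team plan 35/51 = 68.6%, the Premium plan 318/540 = 58.9% → the team plan
Organic: the team plan 178/475 = 37.5%, the Premium plan 7/27 = 25.9% → the team plan
Affiliate: the team plan 154/275 = 56.0%, the Premium plan 46/106 = 43.4% → the team plan
Overall: the team plan 511/1085 = 47.1%, the Premium plan 458/906 = 50.6% → the Premium plan
The team plan wins each signup group but the Premium plan wins overall — the comparison reverses. The team plan's customers skew toward organic, which has a lower base rate.

Yes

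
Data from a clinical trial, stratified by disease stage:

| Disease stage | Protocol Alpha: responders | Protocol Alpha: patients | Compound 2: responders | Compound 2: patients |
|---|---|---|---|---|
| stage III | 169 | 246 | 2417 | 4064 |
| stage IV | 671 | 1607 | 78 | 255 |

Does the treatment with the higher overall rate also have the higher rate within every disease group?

Stage III: Protocol Alpha 169/246 = 68.7%, Compound 2 2417/4064 = 59.5% → Protocol Alpha
Stage IV: Protocol Alpha 671/1607 = 41.8%, Compound 2 78/255 = 30.6% → Protocol Alpha
Overall: Protocol Alpha 840/1853 = 45.3%, Compound 2 2495/4319 = 57.8% → Compound 2
Protocol Alpha wins each disease group but Compound 2 wins overall — the comparison reverses. Protocol Alpha's patients skew toward stage IV, which has a lower base rate.

No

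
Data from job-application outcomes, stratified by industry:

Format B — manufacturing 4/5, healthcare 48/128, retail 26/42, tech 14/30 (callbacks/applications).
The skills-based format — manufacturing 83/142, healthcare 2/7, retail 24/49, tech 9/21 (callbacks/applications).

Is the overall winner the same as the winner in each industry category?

No

Manufacturing: Format B 4/5 = 80.0%, the skills-based format 83/142 = 58.5% → Format B
Healthcare: Format B 48/128 = 37.5%, the skills-based format 2/7 = 28.6% → Format B
Retail: Format B 26/42 = 61.9%, the skills-based format 24/49 = 49.0% → Format B
Tech: Format B 14/30 = 46.7%, the skills-based format 9/21 = 42.9% → Format B
Overall: Format B 92/205 = 44.9%, the skills-based format 118/219 = 53.9% → the skills-based format
Format B wins each industry group but the skills-based format wins overall — the comparison reverses. Format B's applications skew toward healthcare, which has a lower base rate.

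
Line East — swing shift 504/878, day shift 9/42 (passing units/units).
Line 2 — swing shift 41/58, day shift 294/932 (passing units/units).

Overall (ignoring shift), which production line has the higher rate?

Swing shift: Line East 504/878 = 57.4%, Line 2 41/58 = 70.7% → Line 2
Day shift: Line East 9/42 = 21.4%, Line 2 294/932 = 31.5% → Line 2
Overall: Line East 513/920 = 55.8%, Line 2 335/990 = 33.8% → Line East
(Line 2 wins every shift group but Line East wins overall — Line 2's units skew toward the low-rate day shift group.)

Line East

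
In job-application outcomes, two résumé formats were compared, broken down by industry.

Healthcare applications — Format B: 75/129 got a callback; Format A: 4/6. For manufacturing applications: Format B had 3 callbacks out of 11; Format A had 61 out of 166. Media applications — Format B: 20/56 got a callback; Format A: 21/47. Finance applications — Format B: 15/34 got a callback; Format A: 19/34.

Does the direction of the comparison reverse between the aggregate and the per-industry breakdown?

Healthcare: Format B 75/129 = 58.1%, Format A 4/6 = 66.7% → Format A
Manufacturing: Format B 3/11 = 27.3%, Format A 61/166 = 36.7% → Format A
Media: Format B 20/56 = 35.7%, Format A 21/47 = 44.7% → Format A
Finance: Format B 15/34 = 44.1%, Format A 19/34 = 55.9% → Format A
Overall: Format B 113/230 = 49.1%, Format A 105/253 = 41.5% → Format B
Format A wins each industry group but Format B wins overall — the comparison reverses. Format A's applications skew toward manufacturing, which has a lower base rate.

Yes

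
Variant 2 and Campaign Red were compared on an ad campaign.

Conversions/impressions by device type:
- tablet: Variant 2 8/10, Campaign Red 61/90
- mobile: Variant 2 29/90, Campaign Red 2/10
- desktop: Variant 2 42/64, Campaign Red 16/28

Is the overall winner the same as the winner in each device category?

No

Tablet: Variant 2 8/10 = 80.0%, Campaign Red 61/90 = 67.8% → Variant 2
Mobile: Variant 2 29/90 = 32.2%, Campaign Red 2/10 = 20.0% → Variant 2
Desktop: Variant 2 42/64 = 65.6%, Campaign Red 16/28 = 57.1% → Variant 2
Overall: Variant 2 79/164 = 48.2%, Campaign Red 79/128 = 61.7% → Campaign Red
Variant 2 wins each device group but Campaign Red wins overall — the comparison reverses. Variant 2's impressions skew toward mobile, which has a lower base rate.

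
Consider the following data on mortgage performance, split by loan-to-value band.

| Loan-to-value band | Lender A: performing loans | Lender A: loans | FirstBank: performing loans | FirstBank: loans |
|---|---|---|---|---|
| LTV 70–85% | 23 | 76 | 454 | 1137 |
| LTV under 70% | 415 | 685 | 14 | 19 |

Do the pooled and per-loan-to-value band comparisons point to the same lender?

No

LTV 70–85%: Lender A 23/76 = 30.3%, FirstBank 454/1137 = 39.9% → FirstBank
LTV under 70%: Lender A 415/685 = 60.6%, FirstBank 14/19 = 73.7% → FirstBank
Overall: Lender A 438/761 = 57.6%, FirstBank 468/1156 = 40.5% → Lender A
FirstBank wins each loan-to-value group but Lender A wins overall — the comparison reverses. FirstBank's loans skew toward LTV 70–85%, which has a lower base rate.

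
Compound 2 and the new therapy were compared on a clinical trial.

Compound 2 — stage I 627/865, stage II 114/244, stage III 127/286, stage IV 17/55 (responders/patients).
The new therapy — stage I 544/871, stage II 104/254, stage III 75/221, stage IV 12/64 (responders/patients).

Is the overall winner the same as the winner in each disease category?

Stage I: Compound 2 627/865 = 72.5%, the new therapy 544/871 = 62.5% → Compound 2
Stage II: Compound 2 114/244 = 46.7%, the new therapy 104/254 = 40.9% → Compound 2
Stage III: Compound 2 127/286 = 44.4%, the new therapy 75/221 = 33.9% → Compound 2
Stage IV: Compound 2 17/55 = 30.9%, the new therapy 12/64 = 18.8% → Compound 2
Overall: Compound 2 885/1450 = 61.0%, the new therapy 735/1410 = 52.1% → Compound 2
Compound 2 wins overall and in every disease group — no reversal.

Yes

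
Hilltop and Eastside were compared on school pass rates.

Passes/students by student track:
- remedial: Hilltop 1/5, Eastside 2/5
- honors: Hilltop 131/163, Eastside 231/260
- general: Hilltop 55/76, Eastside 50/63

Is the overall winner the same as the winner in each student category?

Remedial: Hilltop 1/5 = 20.0%, Eastside 2/5 = 40.0% → Eastside
Honors: Hilltop 131/163 = 80.4%, Eastside 231/260 = 88.8% → Eastside
General: Hilltop 55/76 = 72.4%, Eastside 50/63 = 79.4% → Eastside
Overall: Hilltop 187/244 = 76.6%, Eastside 283/328 = 86.3% → Eastside
Eastside wins overall and in every student group — no reversal.

Yes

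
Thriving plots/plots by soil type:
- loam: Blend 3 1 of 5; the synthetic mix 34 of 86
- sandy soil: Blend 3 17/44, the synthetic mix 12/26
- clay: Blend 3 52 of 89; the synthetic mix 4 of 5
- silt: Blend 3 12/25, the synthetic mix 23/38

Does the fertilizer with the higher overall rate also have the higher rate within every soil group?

Loam: Blend 3 1/5 = 20.0%, the synthetic mix 34/86 = 39.5% → the synthetic mix
Sandy soil: Blend 3 17/44 = 38.6%, the synthetic mix 12/26 = 46.2% → the synthetic mix
Clay: Blend 3 52/89 = 58.4%, the synthetic mix 4/5 = 80.0% → the synthetic mix
Silt: Blend 3 12/25 = 48.0%, the synthetic mix 23/38 = 60.5% → the synthetic mix
Overall: Blend 3 82/163 = 50.3%, the synthetic mix 73/155 = 47.1% → Blend 3
The synthetic mix wins each soil group but Blend 3 wins overall — the comparison reverses. The synthetic mix's plots skew toward loam, which has a lower base rate.

No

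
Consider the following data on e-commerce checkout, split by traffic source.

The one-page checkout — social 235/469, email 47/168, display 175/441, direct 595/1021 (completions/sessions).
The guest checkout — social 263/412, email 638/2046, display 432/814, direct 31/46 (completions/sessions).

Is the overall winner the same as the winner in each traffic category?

Social: the one-page checkout 235/469 = 50.1%, the guest checkout 263/412 = 63.8% → the guest checkout
Email: the one-page checkout 47/168 = 28.0%, the guest checkout 638/2046 = 31.2% → the guest checkout
Display: the one-page checkout 175/441 = 39.7%, the guest checkout 432/814 = 53.1% → the guest checkout
Direct: the one-page checkout 595/1021 = 58.3%, the guest checkout 31/46 = 67.4% → the guest checkout
Overall: the one-page checkout 1052/2099 = 50.1%, the guest checkout 1364/3318 = 41.1% → the one-page checkout
The guest checkout wins each traffic group but the one-page checkout wins overall — the comparison reverses. The guest checkout's sessions skew toward email, which has a lower base rate.

No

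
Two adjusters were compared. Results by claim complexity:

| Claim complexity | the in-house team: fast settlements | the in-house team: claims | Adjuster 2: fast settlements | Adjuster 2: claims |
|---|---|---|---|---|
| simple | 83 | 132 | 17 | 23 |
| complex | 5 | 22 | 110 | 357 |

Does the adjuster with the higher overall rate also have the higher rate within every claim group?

No

Simple: the in-house team 83/132 = 62.9%, Adjuster 2 17/23 = 73.9% → Adjuster 2
Complex: the in-house team 5/22 = 22.7%, Adjuster 2 110/357 = 30.8% → Adjuster 2
Overall: the in-house team 88/154 = 57.1%, Adjuster 2 127/380 = 33.4% → the in-house team
Adjuster 2 wins each claim group but the in-house team wins overall — the comparison reverses. Adjuster 2's claims skew toward complex, which has a lower base rate.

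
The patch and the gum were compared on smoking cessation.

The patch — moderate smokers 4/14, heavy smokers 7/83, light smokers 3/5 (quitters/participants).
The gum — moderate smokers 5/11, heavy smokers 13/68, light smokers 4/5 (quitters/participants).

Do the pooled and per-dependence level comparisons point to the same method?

Yes

Moderate smokers: the patch 4/14 = 28.6%, the gum 5/11 = 45.5% → the gum
Heavy smokers: the patch 7/83 = 8.4%, the gum 13/68 = 19.1% → the gum
Light smokers: the patch 3/5 = 60.0%, the gum 4/5 = 80.0% → the gum
Overall: the patch 14/102 = 13.7%, the gum 22/84 = 26.2% → the gum
The gum wins overall and in every dependence group — no reversal.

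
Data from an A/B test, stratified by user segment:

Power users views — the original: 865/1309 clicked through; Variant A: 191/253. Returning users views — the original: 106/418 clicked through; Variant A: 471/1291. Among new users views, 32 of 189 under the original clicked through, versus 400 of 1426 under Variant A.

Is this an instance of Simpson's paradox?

Power users: the original 865/1309 = 66.1%, Variant A 191/253 = 75.5% → Variant A
Returning users: the original 106/418 = 25.4%, Variant A 471/1291 = 36.5% → Variant A
New users: the original 32/189 = 16.9%, Variant A 400/1426 = 28.1% → Variant A
Overall: the original 1003/1916 = 52.3%, Variant A 1062/2970 = 35.8% → the original
Variant A wins each user group but the original wins overall — the comparison reverses. Variant A's views skew toward new users, which has a lower base rate.

Yes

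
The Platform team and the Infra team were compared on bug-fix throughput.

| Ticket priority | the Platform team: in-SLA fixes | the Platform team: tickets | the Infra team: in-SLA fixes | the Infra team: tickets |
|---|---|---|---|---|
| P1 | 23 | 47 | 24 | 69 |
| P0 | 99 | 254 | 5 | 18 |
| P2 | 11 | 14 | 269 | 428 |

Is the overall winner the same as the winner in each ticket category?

No

P1: the Platform team 23/47 = 48.9%, the Infra team 24/69 = 34.8% → the Platform team
P0: the Platform team 99/254 = 39.0%, the Infra team 5/18 = 27.8% → the Platform team
P2: the Platform team 11/14 = 78.6%, the Infra team 269/428 = 62.9% → the Platform team
Overall: the Platform team 133/315 = 42.2%, the Infra team 298/515 = 57.9% → the Infra team
The Platform team wins each ticket group but the Infra team wins overall — the comparison reverses. The Platform team's tickets skew toward P0, which has a lower base rate.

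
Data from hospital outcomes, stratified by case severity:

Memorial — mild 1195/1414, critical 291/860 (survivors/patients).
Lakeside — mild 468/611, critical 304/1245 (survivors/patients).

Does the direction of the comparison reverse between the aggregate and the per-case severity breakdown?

Mild: Memorial 1195/1414 = 84.5%, Lakeside 468/611 = 76.6% → Memorial
Critical: Memorial 291/860 = 33.8%, Lakeside 304/1245 = 24.4% → Memorial
Overall: Memorial 1486/2274 = 65.3%, Lakeside 772/1856 = 41.6% → Memorial
Memorial wins overall and in every case group — no reversal.

No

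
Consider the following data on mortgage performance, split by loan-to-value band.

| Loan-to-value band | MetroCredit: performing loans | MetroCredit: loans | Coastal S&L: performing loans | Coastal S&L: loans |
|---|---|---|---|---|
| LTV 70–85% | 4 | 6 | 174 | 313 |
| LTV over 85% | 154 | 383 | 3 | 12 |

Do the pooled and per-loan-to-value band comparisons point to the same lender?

No

LTV 70–85%: MetroCredit 4/6 = 66.7%, Coastal S&L 174/313 = 55.6% → MetroCredit
LTV over 85%: MetroCredit 154/383 = 40.2%, Coastal S&L 3/12 = 25.0% → MetroCredit
Overall: MetroCredit 158/389 = 40.6%, Coastal S&L 177/325 = 54.5% → Coastal S&L
MetroCredit wins each loan-to-value group but Coastal S&L wins overall — the comparison reverses. MetroCredit's loans skew toward LTV over 85%, which has a lower base rate.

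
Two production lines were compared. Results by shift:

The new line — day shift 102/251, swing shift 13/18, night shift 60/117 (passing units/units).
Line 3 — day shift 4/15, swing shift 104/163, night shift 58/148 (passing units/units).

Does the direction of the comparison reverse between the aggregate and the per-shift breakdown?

Day shift: the new line 102/251 = 40.6%, Line 3 4/15 = 26.7% → the new line
Swing shift: the new line 13/18 = 72.2%, Line 3 104/163 = 63.8% → the new line
Night shift: the new line 60/117 = 51.3%, Line 3 58/148 = 39.2% → the new line
Overall: the new line 175/386 = 45.3%, Line 3 166/326 = 50.9% → Line 3
The new line wins each shift group but Line 3 wins overall — the comparison reverses. The new line's units skew toward day shift, which has a lower base rate.

Yes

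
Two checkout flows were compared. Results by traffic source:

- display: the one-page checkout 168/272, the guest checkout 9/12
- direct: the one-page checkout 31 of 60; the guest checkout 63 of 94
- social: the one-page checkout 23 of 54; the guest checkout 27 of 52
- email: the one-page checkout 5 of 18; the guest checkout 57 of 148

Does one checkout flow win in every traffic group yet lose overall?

Yes

Display: the one-page checkout 168/272 = 61.8%, the guest checkout 9/12 = 75.0% → the guest checkout
Direct: the one-page checkout 31/60 = 51.7%, the guest checkout 63/94 = 67.0% → the guest checkout
Social: the one-page checkout 23/54 = 42.6%, the guest checkout 27/52 = 51.9% → the guest checkout
Email: the one-page checkout 5/18 = 27.8%, the guest checkout 57/148 = 38.5% → the guest checkout
Overall: the one-page checkout 227/404 = 56.2%, the guest checkout 156/306 = 51.0% → the one-page checkout
The guest checkout wins each traffic group but the one-page checkout wins overall — the comparison reverses. The guest checkout's sessions skew toward email, which has a lower base rate.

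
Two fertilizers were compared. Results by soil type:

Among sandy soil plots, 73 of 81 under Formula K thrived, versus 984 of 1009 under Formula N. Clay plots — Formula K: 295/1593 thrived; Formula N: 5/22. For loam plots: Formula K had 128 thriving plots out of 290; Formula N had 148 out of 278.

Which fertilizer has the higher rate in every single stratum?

Formula N

Sandy soil: Formula K 73/81 = 90.1%, Formula N 984/1009 = 97.5% → Formula N
Clay: Formula K 295/1593 = 18.5%, Formula N 5/22 = 22.7% → Formula N
Loam: Formula K 128/290 = 44.1%, Formula N 148/278 = 53.2% → Formula N
Formula N has the higher rate in all 3 groups.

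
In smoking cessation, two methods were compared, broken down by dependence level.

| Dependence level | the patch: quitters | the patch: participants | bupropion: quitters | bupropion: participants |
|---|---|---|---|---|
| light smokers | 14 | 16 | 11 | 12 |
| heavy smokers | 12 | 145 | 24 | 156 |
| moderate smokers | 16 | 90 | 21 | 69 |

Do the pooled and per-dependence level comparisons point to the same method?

Yes

Light smokers: the patch 14/16 = 87.5%, bupropion 11/12 = 91.7% → bupropion
Heavy smokers: the patch 12/145 = 8.3%, bupropion 24/156 = 15.4% → bupropion
Moderate smokers: the patch 16/90 = 17.8%, bupropion 21/69 = 30.4% → bupropion
Overall: the patch 42/251 = 16.7%, bupropion 56/237 = 23.6% → bupropion
Bupropion wins overall and in every dependence group — no reversal.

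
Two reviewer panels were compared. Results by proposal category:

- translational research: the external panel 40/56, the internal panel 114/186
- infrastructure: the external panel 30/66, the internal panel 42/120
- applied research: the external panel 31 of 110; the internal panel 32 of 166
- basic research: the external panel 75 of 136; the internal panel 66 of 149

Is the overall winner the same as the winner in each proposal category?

Yes

Translational research: the external panel 40/56 = 71.4%, the internal panel 114/186 = 61.3% → the external panel
Infrastructure: the external panel 30/66 = 45.5%, the internal panel 42/120 = 35.0% → the external panel
Applied research: the external panel 31/110 = 28.2%, the internal panel 32/166 = 19.3% → the external panel
Basic research: the external panel 75/136 = 55.1%, the internal panel 66/149 = 44.3% → the external panel
Overall: the external panel 176/368 = 47.8%, the internal panel 254/621 = 40.9% → the external panel
The external panel wins overall and in every proposal group — no reversal.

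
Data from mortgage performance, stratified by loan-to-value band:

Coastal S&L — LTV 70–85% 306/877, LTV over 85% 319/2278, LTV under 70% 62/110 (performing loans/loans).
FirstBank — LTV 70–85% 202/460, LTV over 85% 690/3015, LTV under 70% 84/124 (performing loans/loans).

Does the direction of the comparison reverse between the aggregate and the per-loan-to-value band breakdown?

LTV 70–85%: Coastal S&L 306/877 = 34.9%, FirstBank 202/460 = 43.9% → FirstBank
LTV over 85%: Coastal S&L 319/2278 = 14.0%, FirstBank 690/3015 = 22.9% → FirstBank
LTV under 70%: Coastal S&L 62/110 = 56.4%, FirstBank 84/124 = 67.7% → FirstBank
Overall: Coastal S&L 687/3265 = 21.0%, FirstBank 976/3599 = 27.1% → FirstBank
FirstBank wins overall and in every loan-to-value group — no reversal.

No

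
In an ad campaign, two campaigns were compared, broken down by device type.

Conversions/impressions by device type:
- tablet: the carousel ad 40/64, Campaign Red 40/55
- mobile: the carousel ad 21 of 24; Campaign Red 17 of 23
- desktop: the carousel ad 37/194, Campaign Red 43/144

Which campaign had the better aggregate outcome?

Campaign Red

Tablet: the carousel ad 40/64 = 62.5%, Campaign Red 40/55 = 72.7% → Campaign Red
Mobile: the carousel ad 21/24 = 87.5%, Campaign Red 17/23 = 73.9% → the carousel ad
Desktop: the carousel ad 37/194 = 19.1%, Campaign Red 43/144 = 29.9% → Campaign Red
Overall: the carousel ad 98/282 = 34.8%, Campaign Red 100/222 = 45.0% → Campaign Red
(Neither sweeps every device group, but Campaign Red has the higher pooled rate.)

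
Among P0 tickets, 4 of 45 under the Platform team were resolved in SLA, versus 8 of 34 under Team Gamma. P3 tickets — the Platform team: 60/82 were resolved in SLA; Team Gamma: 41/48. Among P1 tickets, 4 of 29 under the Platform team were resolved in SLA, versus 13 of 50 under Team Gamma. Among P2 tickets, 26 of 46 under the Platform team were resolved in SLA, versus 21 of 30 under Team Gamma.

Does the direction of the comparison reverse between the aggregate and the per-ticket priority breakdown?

P0: the Platform team 4/45 = 8.9%, Team Gamma 8/34 = 23.5% → Team Gamma
P3: the Platform team 60/82 = 73.2%, Team Gamma 41/48 = 85.4% → Team Gamma
P1: the Platform team 4/29 = 13.8%, Team Gamma 13/50 = 26.0% → Team Gamma
P2: the Platform team 26/46 = 56.5%, Team Gamma 21/30 = 70.0% → Team Gamma
Overall: the Platform team 94/202 = 46.5%, Team Gamma 83/162 = 51.2% → Team Gamma
Team Gamma wins overall and in every ticket group — no reversal.

No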